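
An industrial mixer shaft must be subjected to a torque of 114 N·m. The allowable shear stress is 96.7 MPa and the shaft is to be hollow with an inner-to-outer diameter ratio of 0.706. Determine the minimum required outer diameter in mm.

20.0 mm

For a hollow shaft with d_i/d_o = 0.706: τ_max = 16T/(π d_o³ (1−k⁴)), so d_o = [16T/(π τ_allow (1−k⁴))]^(1/3) = [16·114.0/(π·9.67×10^7·0.7516)]^(1/3) = 0.01999 m.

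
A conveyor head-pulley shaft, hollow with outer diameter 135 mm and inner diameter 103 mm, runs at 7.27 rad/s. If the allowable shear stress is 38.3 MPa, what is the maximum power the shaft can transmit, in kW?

J = π(d_o⁴ − d_i⁴)/32 = π(0.135⁴ − 0.103⁴)/32 = 2.156×10^-5 m⁴.
T_max = τ_allow·J/r = 3.83×10^7 × 2.156×10^-5 / 0.0675 = 12230 N·m.
ω = 7.27 rad/s, so P_max = T_max·ω = 8.893×10^4 W.

88.9 kW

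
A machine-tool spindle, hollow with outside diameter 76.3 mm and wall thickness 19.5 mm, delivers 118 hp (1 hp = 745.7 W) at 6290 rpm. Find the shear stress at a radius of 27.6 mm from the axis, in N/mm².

1.18 N/mm²

ω = 2π·6290/60 = 658.7 rad/s, so T = P/ω = 118×745.7 / 658.7 = 133.6 N·m.
J = π(d_o⁴ − d_i⁴)/32 = π(0.0763⁴ − 0.0373⁴)/32 = 3.137×10^-6 m⁴.
Shear stress varies linearly with radius: τ = T·r/J = 133.6 × 0.0276 / 3.137×10^-6 = 1.175×10^6 Pa.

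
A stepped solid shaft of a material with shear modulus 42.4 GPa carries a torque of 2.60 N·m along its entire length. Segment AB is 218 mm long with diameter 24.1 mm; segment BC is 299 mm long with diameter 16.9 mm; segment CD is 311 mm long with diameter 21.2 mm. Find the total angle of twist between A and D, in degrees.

0.209°

J_AB = π(0.0241)⁴/32 = 3.31×10^-8 m⁴; J_BC = π(0.0169)⁴/32 = 8.01×10^-9 m⁴; J_CD = π(0.0212)⁴/32 = 1.98×10^-8 m⁴.
θ = (T/G)·Σ L_i/J_i = (2.600/42.4×10⁹)·(0.218/3.31×10^-8 + 0.299/8.01×10^-9 + 0.311/1.98×10^-8) = 3.655×10^-3 rad.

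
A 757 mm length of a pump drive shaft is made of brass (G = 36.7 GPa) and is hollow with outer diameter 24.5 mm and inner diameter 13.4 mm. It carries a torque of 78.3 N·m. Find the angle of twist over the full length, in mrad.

50.1 mrad

J = π(d_o⁴ − d_i⁴)/32 = π(0.0245⁴ − 0.0134⁴)/32 = 3.221×10^-8 m⁴.
θ = T·L/(G·J) = 78.30 × 0.757 / (36.7×10⁹ × 3.221×10^-8) = 0.05015 rad.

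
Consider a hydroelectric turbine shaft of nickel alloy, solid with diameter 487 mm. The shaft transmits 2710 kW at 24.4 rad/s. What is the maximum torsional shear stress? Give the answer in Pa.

ω = 24.4 rad/s, so T = P/ω = 2710×10³ / 24.40 = 111100 N·m.
J = πd⁴/32 = π(0.487)⁴/32 = 5.522×10^-3 m⁴.
τ_max = T·r/J = 111100 × 0.243 / 5.522×10^-3 = 4.897×10^6 Pa.

4.90e6 Pa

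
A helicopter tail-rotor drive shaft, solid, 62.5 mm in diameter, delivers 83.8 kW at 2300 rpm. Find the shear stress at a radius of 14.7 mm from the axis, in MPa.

ω = 2π·2300/60 = 240.9 rad/s, so T = P/ω = 83.8×10³ / 240.9 = 347.9 N·m.
J = πd⁴/32 = π(0.0625)⁴/32 = 1.498×10^-6 m⁴.
Shear stress varies linearly with radius: τ = T·r/J = 347.9 × 0.0147 / 1.498×10^-6 = 3.414×10^6 Pa.

3.41 MPa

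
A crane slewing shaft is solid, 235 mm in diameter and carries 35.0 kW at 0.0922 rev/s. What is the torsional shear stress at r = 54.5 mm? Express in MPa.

ω = 2π·0.0922 = 0.5793 rad/s, so T = P/ω = 35.0×10³ / 0.5793 = 60420 N·m.
J = πd⁴/32 = π(0.235)⁴/32 = 2.994×10^-4 m⁴.
Shear stress varies linearly with radius: τ = T·r/J = 60420 × 0.0545 / 2.994×10^-4 = 1.100×10^7 Pa.

11.0 MPa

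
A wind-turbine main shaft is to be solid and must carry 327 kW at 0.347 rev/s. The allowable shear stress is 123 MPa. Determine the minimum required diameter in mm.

184 mm

ω = 2π·0.347 = 2.180 rad/s, so T = P/ω = 327×10³ / 2.180 = 150000 N·m.
For a solid shaft τ_max = 16T/(πd³), so d = (16T/(π τ_allow))^(1/3) = (16·150000/(π·1.23×10^8))^(1/3) = 0.1838 m.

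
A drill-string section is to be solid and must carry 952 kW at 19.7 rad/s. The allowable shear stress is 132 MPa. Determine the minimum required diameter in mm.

123 mm

ω = 19.7 rad/s, so T = P/ω = 952×10³ / 19.70 = 48320 N·m.
For a solid shaft τ_max = 16T/(πd³), so d = (16T/(π τ_allow))^(1/3) = (16·48320/(π·1.32×10^8))^(1/3) = 0.1231 m.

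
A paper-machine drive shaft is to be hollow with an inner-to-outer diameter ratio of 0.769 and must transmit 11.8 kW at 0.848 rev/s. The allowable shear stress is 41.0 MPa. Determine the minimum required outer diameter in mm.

ω = 2π·0.848 = 5.328 rad/s, so T = P/ω = 11.8×10³ / 5.328 = 2215 N·m.
For a hollow shaft with d_i/d_o = 0.769: τ_max = 16T/(π d_o³ (1−k⁴)), so d_o = [16T/(π τ_allow (1−k⁴))]^(1/3) = [16·2215/(π·4.10×10^7·0.6503)]^(1/3) = 0.07507 m.

75.1 mm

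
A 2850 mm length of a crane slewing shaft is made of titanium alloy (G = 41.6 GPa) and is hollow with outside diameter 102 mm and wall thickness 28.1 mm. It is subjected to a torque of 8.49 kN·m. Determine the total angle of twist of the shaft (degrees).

3.27°

J = π(d_o⁴ − d_i⁴)/32 = π(0.102⁴ − 0.0458⁴)/32 = 1.019×10^-5 m⁴.
θ = T·L/(G·J) = 8490 × 2.85 / (41.6×10⁹ × 1.019×10^-5) = 0.05705 rad.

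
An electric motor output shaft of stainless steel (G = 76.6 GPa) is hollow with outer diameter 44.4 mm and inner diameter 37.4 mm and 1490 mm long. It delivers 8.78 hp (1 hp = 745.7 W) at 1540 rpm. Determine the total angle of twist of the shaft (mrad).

4.17 mrad

ω = 2π·1540/60 = 161.3 rad/s, so T = P/ω = 8.78×745.7 / 161.3 = 40.60 N·m.
J = π(d_o⁴ − d_i⁴)/32 = π(0.0444⁴ − 0.0374⁴)/32 = 1.895×10^-7 m⁴.
θ = T·L/(G·J) = 40.60 × 1.49 / (76.6×10⁹ × 1.895×10^-7) = 4.168×10^-3 rad.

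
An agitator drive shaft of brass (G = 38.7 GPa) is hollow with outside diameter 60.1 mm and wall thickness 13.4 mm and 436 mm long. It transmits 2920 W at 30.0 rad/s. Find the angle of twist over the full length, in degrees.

0.0542°

ω = 30.0 rad/s, so T = P/ω = 2920 / 30.00 = 97.33 N·m.
J = π(d_o⁴ − d_i⁴)/32 = π(0.0601⁴ − 0.0333⁴)/32 = 1.160×10^-6 m⁴.
θ = T·L/(G·J) = 97.33 × 0.436 / (38.7×10⁹ × 1.160×10^-6) = 9.452×10^-4 rad.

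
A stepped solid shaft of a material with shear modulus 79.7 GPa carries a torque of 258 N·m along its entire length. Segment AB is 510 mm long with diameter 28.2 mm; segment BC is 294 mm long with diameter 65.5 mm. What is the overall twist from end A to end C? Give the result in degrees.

1.55°

J_AB = π(0.0282)⁴/32 = 6.21×10^-8 m⁴; J_BC = π(0.0655)⁴/32 = 1.81×10^-6 m⁴.
θ = (T/G)·Σ L_i/J_i = (258.0/79.7×10⁹)·(0.510/6.21×10^-8 + 0.294/1.81×10^-6) = 0.02712 rad.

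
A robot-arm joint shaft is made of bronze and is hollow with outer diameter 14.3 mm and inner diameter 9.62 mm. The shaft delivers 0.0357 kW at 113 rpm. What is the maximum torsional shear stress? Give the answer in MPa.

ω = 2π·113/60 = 11.83 rad/s, so T = P/ω = 0.0357×10³ / 11.83 = 3.017 N·m.
J = π(d_o⁴ − d_i⁴)/32 = π(0.0143⁴ − 0.00962⁴)/32 = 3.264×10^-9 m⁴.
τ_max = T·r/J = 3.017 × 0.00715 / 3.264×10^-9 = 6.608×10^6 Pa.

6.61 MPa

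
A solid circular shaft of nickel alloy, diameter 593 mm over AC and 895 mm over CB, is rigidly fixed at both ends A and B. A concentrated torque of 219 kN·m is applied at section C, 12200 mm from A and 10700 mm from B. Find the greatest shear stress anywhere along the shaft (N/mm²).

Compatibility: T_A·a/J_AC = T_B·b/J_CB with T_A + T_B = T₀.
J_AC = 0.0121 m⁴, J_CB = 0.0630 m⁴, so T_A = T₀·(J_AC/a)/((J_AC/a)+(J_CB/b)) = 31660 N·m, T_B = 187300 N·m.
τ in each portion: τ_AC = 7.73×10^5 Pa, τ_CB = 1.33×10^6 Pa; maximum is in CB.
τ_max = T_CB·r/J = 187300·0.448/0.0630 = 1.331×10^6 Pa.

1.33 N/mm²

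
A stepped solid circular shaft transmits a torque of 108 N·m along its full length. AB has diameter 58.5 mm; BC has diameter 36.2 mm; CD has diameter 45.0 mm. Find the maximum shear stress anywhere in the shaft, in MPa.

11.6 MPa

Under the same torque, τ_max = 16T/(πd³) is largest where d is smallest — segment BC (d = 36.2 mm).
τ_max = 16·108.0/(π·(0.0362)³) = 1.159×10^7 Pa.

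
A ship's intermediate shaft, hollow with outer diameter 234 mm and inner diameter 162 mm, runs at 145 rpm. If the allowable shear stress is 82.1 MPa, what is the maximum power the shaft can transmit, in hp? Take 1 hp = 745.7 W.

3240 hp

J = π(d_o⁴ − d_i⁴)/32 = π(0.234⁴ − 0.162⁴)/32 = 2.267×10^-4 m⁴.
T_max = τ_allow·J/r = 8.21×10^7 × 2.267×10^-4 / 0.117 = 159100 N·m.
ω = 2π·145/60 = 15.18 rad/s, so P_max = T_max·ω = 2.416×10^6 W.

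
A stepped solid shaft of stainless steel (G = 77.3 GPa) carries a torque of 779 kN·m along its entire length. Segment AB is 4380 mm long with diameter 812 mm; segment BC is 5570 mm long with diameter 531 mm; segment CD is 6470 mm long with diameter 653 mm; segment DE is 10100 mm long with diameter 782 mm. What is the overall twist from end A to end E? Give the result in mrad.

14.7 mrad

J_AB = π(0.812)⁴/32 = 0.0427 m⁴; J_BC = π(0.531)⁴/32 = 7.81×10^-3 m⁴; J_CD = π(0.653)⁴/32 = 0.0179 m⁴; J_DE = π(0.782)⁴/32 = 0.0367 m⁴.
θ = (T/G)·Σ L_i/J_i = (779000/77.3×10⁹)·(4.38/0.0427 + 5.57/7.81×10^-3 + 6.47/0.0179 + 10.1/0.0367) = 0.01465 rad.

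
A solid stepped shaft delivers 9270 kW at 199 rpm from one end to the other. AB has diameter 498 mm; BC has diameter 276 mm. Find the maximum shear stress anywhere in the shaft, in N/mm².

108 N/mm²

ω = 2π·199/60 = 20.84 rad/s, so T = P/ω = 9270×10³ / 20.84 = 444800 N·m.
Under the same torque, τ_max = 16T/(πd³) is largest where d is smallest — segment BC (d = 276 mm).
τ_max = 16·444800/(π·(0.276)³) = 1.078×10^8 Pa.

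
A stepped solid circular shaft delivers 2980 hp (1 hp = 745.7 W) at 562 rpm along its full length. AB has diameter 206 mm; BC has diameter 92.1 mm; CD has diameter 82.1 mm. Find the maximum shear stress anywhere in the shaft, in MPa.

348 MPa

ω = 2π·562/60 = 58.85 rad/s, so T = P/ω = 2980×745.7 / 58.85 = 37760 N·m.
Under the same torque, τ_max = 16T/(πd³) is largest where d is smallest — segment CD (d = 82.1 mm).
τ_max = 16·37760/(π·(0.0821)³) = 3.475×10^8 Pa.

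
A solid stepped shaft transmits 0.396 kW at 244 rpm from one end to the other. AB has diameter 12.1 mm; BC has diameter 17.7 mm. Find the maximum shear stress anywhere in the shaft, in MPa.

ω = 2π·244/60 = 25.55 rad/s, so T = P/ω = 0.396×10³ / 25.55 = 15.50 N·m.
Under the same torque, τ_max = 16T/(πd³) is largest where d is smallest — segment AB (d = 12.1 mm).
τ_max = 16·15.50/(π·(0.0121)³) = 4.455×10^7 Pa.

44.6 MPa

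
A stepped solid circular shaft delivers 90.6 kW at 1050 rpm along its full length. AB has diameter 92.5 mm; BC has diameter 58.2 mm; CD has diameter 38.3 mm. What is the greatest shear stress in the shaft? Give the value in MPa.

ω = 2π·1050/60 = 110.0 rad/s, so T = P/ω = 90.6×10³ / 110.0 = 824.0 N·m.
Under the same torque, τ_max = 16T/(πd³) is largest where d is smallest — segment CD (d = 38.3 mm).
τ_max = 16·824.0/(π·(0.0383)³) = 7.469×10^7 Pa.

74.7 MPa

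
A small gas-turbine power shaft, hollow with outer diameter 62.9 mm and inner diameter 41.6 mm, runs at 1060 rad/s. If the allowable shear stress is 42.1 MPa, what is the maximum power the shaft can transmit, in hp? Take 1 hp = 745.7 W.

2360 hp

J = π(d_o⁴ − d_i⁴)/32 = π(0.0629⁴ − 0.0416⁴)/32 = 1.243×10^-6 m⁴.
T_max = τ_allow·J/r = 4.21×10^7 × 1.243×10^-6 / 0.0314 = 1664 N·m.
ω = 1060 rad/s, so P_max = T_max·ω = 1.763×10^6 W.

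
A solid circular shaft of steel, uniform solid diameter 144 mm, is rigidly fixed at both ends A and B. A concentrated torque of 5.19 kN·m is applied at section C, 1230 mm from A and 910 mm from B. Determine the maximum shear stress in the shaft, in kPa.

5090 kPa

With uniform GJ and both ends fixed, compatibility θ_AC = θ_CB gives T_A·a = T_B·b, together with T_A + T_B = T₀.
T_A = T₀·b/(a+b) = 5190·910/2140 = 2207 N·m; T_B = 2983 N·m.
τ in each portion: τ_AC = 3.76×10^6 Pa, τ_CB = 5.09×10^6 Pa; maximum is in CB.
τ_max = T_CB·r/J = 2983·0.0720/4.22×10^-5 = 5.088×10^6 Pa.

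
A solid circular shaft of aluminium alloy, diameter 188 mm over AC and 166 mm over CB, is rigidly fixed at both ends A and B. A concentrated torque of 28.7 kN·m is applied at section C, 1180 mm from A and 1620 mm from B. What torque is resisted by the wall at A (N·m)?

19900 N·m

Compatibility: T_A·a/J_AC = T_B·b/J_CB with T_A + T_B = T₀.
J_AC = 1.23×10^-4 m⁴, J_CB = 7.45×10^-5 m⁴, so T_A = T₀·(J_AC/a)/((J_AC/a)+(J_CB/b)) = 19890 N·m, T_B = 8808 N·m.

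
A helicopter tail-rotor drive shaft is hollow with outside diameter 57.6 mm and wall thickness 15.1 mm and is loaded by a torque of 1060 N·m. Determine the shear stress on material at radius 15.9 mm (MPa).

16.4 MPa

J = π(d_o⁴ − d_i⁴)/32 = π(0.0576⁴ − 0.0274⁴)/32 = 1.025×10^-6 m⁴.
Shear stress varies linearly with radius: τ = T·r/J = 1060 × 0.0159 / 1.025×10^-6 = 1.644×10^7 Pa.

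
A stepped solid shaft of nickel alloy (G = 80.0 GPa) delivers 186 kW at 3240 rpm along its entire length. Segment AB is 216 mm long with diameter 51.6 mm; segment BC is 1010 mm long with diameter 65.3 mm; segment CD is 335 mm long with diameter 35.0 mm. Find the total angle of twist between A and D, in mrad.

ω = 2π·3240/60 = 339.3 rad/s, so T = P/ω = 186×10³ / 339.3 = 548.2 N·m.
J_AB = π(0.0516)⁴/32 = 6.96×10^-7 m⁴; J_BC = π(0.0653)⁴/32 = 1.79×10^-6 m⁴; J_CD = π(0.0350)⁴/32 = 1.47×10^-7 m⁴.
θ = (T/G)·Σ L_i/J_i = (548.2/80.0×10⁹)·(0.216/6.96×10^-7 + 1.01/1.79×10^-6 + 0.335/1.47×10^-7) = 0.02159 rad.

21.6 mrad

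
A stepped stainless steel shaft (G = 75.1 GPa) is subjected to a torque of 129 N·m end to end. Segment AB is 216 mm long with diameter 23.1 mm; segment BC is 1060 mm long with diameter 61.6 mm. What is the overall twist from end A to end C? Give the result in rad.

0.0146 rad

J_AB = π(0.0231)⁴/32 = 2.80×10^-8 m⁴; J_BC = π(0.0616)⁴/32 = 1.41×10^-6 m⁴.
θ = (T/G)·Σ L_i/J_i = (129.0/75.1×10⁹)·(0.216/2.80×10^-8 + 1.06/1.41×10^-6) = 0.01456 rad.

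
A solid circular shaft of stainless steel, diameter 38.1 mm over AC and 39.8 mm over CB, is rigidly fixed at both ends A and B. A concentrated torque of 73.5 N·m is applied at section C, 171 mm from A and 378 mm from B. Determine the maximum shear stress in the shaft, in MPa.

4.40 MPa

Compatibility: T_A·a/J_AC = T_B·b/J_CB with T_A + T_B = T₀.
J_AC = 2.07×10^-7 m⁴, J_CB = 2.46×10^-7 m⁴, so T_A = T₀·(J_AC/a)/((J_AC/a)+(J_CB/b)) = 47.77 N·m, T_B = 25.73 N·m.
τ in each portion: τ_AC = 4.40×10^6 Pa, τ_CB = 2.08×10^6 Pa; maximum is in AC.
τ_max = T_AC·r/J = 47.77·0.0191/2.07×10^-7 = 4.399×10^6 Pa.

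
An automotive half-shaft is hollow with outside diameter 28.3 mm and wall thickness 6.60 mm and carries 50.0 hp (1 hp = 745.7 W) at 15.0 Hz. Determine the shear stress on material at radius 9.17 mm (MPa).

ω = 2π·15.0 = 94.25 rad/s, so T = P/ω = 50.0×745.7 / 94.25 = 395.6 N·m.
J = π(d_o⁴ − d_i⁴)/32 = π(0.0283⁴ − 0.0151⁴)/32 = 5.787×10^-8 m⁴.
Shear stress varies linearly with radius: τ = T·r/J = 395.6 × 0.00917 / 5.787×10^-8 = 6.269×10^7 Pa.

62.7 MPa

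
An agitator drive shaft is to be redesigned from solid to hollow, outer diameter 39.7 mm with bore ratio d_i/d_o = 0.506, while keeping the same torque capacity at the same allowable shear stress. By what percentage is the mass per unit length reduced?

Equal τ_max and T ⇒ the solid shaft needs d_s³ = d_o³(1−k⁴), so d_s = 39.7·(1−0.506⁴)^(1/3) = 38.81 mm.
Area ratio A_h/A_s = d_o²(1−k²)/d_s² = (1−k²)/(1−k⁴)^(2/3) = 0.7784.
Mass saving = 1 − 0.7784 = 22.2 %.

22.2 %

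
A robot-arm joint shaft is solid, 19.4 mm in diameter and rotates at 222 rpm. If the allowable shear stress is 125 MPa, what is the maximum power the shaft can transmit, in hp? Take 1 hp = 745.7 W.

5.59 hp

J = πd⁴/32 = π(0.0194)⁴/32 = 1.391×10^-8 m⁴.
T_max = τ_allow·J/r = 1.25×10^8 × 1.391×10^-8 / 0.00970 = 179.2 N·m.
ω = 2π·222/60 = 23.25 rad/s, so P_max = T_max·ω = 4166 W.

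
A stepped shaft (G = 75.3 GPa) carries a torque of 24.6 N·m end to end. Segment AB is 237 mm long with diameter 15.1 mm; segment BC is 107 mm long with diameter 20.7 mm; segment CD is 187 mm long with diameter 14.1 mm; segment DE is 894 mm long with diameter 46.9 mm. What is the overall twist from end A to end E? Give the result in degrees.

J_AB = π(0.0151)⁴/32 = 5.10×10^-9 m⁴; J_BC = π(0.0207)⁴/32 = 1.80×10^-8 m⁴; J_CD = π(0.0141)⁴/32 = 3.88×10^-9 m⁴; J_DE = π(0.0469)⁴/32 = 4.75×10^-7 m⁴.
θ = (T/G)·Σ L_i/J_i = (24.60/75.3×10⁹)·(0.237/5.10×10^-9 + 0.107/1.80×10^-8 + 0.187/3.88×10^-9 + 0.894/4.75×10^-7) = 0.03347 rad.

1.92°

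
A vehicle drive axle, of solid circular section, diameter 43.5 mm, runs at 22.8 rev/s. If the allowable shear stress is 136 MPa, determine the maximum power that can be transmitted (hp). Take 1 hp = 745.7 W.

J = πd⁴/32 = π(0.0435)⁴/32 = 3.515×10^-7 m⁴.
T_max = τ_allow·J/r = 1.36×10^8 × 3.515×10^-7 / 0.0217 = 2198 N·m.
ω = 2π·22.8 = 143.3 rad/s, so P_max = T_max·ω = 3.149×10^5 W.

422 hp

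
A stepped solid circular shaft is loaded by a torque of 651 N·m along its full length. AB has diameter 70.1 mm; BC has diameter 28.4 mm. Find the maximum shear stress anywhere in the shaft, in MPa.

145 MPa

Under the same torque, τ_max = 16T/(πd³) is largest where d is smallest — segment BC (d = 28.4 mm).
τ_max = 16·651.0/(π·(0.0284)³) = 1.447×10^8 Pa.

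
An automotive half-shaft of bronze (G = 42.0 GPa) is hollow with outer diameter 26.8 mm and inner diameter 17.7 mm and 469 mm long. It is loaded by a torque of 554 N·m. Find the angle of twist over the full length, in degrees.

J = π(d_o⁴ − d_i⁴)/32 = π(0.0268⁴ − 0.0177⁴)/32 = 4.101×10^-8 m⁴.
θ = T·L/(G·J) = 554.0 × 0.469 / (42.0×10⁹ × 4.101×10^-8) = 0.1509 rad.

8.64°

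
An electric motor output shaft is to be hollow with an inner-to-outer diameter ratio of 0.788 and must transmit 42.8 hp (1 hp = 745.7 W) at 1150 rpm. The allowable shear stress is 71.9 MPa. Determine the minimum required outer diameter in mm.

ω = 2π·1150/60 = 120.4 rad/s, so T = P/ω = 42.8×745.7 / 120.4 = 265.0 N·m.
For a hollow shaft with d_i/d_o = 0.788: τ_max = 16T/(π d_o³ (1−k⁴)), so d_o = [16T/(π τ_allow (1−k⁴))]^(1/3) = [16·265.0/(π·7.19×10^7·0.6144)]^(1/3) = 0.03126 m.

31.3 mm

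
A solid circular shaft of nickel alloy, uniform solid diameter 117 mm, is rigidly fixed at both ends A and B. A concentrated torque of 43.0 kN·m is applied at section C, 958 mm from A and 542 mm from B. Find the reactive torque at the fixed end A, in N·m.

With uniform GJ and both ends fixed, compatibility θ_AC = θ_CB gives T_A·a = T_B·b, together with T_A + T_B = T₀.
T_A = T₀·b/(a+b) = 43000·542/1500 = 15540 N·m; T_B = 27460 N·m.

15500 N·m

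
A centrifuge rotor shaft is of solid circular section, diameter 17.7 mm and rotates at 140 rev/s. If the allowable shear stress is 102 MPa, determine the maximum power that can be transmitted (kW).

J = πd⁴/32 = π(0.0177)⁴/32 = 9.636×10^-9 m⁴.
T_max = τ_allow·J/r = 1.02×10^8 × 9.636×10^-9 / 0.00885 = 111.1 N·m.
ω = 2π·140 = 879.6 rad/s, so P_max = T_max·ω = 9.769×10^4 W.

97.7 kW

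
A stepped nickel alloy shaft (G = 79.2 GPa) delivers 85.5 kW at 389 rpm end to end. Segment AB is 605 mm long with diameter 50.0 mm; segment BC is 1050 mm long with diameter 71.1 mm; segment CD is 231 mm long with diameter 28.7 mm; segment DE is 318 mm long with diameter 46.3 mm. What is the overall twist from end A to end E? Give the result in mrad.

148 mrad

ω = 2π·389/60 = 40.74 rad/s, so T = P/ω = 85.5×10³ / 40.74 = 2099 N·m.
J_AB = π(0.0500)⁴/32 = 6.14×10^-7 m⁴; J_BC = π(0.0711)⁴/32 = 2.51×10^-6 m⁴; J_CD = π(0.0287)⁴/32 = 6.66×10^-8 m⁴; J_DE = π(0.0463)⁴/32 = 4.51×10^-7 m⁴.
θ = (T/G)·Σ L_i/J_i = (2099/79.2×10⁹)·(0.605/6.14×10^-7 + 1.05/2.51×10^-6 + 0.231/6.66×10^-8 + 0.318/4.51×10^-7) = 0.1478 rad.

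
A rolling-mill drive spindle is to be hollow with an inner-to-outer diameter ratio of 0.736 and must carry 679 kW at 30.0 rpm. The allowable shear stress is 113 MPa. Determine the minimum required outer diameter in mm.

240 mm

ω = 2π·30.0/60 = 3.142 rad/s, so T = P/ω = 679×10³ / 3.142 = 216100 N·m.
For a hollow shaft with d_i/d_o = 0.736: τ_max = 16T/(π d_o³ (1−k⁴)), so d_o = [16T/(π τ_allow (1−k⁴))]^(1/3) = [16·216100/(π·1.13×10^8·0.7066)]^(1/3) = 0.2398 m.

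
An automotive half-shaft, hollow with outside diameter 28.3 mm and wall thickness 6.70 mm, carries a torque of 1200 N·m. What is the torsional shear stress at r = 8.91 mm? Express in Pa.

1.84e8 Pa

J = π(d_o⁴ − d_i⁴)/32 = π(0.0283⁴ − 0.0149⁴)/32 = 5.813×10^-8 m⁴.
Shear stress varies linearly with radius: τ = T·r/J = 1200 × 0.00891 / 5.813×10^-8 = 1.839×10^8 Pa.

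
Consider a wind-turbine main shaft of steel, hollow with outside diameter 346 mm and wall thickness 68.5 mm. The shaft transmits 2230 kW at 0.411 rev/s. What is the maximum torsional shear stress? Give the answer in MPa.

122 MPa

ω = 2π·0.411 = 2.582 rad/s, so T = P/ω = 2230×10³ / 2.582 = 863500 N·m.
J = π(d_o⁴ − d_i⁴)/32 = π(0.346⁴ − 0.209⁴)/32 = 1.220×10^-3 m⁴.
τ_max = T·r/J = 863500 × 0.173 / 1.220×10^-3 = 1.225×10^8 Pa.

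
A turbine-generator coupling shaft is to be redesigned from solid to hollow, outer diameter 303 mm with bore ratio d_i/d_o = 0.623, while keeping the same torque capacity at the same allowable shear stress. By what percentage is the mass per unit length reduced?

31.8 %

Equal τ_max and T ⇒ the solid shaft needs d_s³ = d_o³(1−k⁴), so d_s = 303·(1−0.623⁴)^(1/3) = 286.9 mm.
Area ratio A_h/A_s = d_o²(1−k²)/d_s² = (1−k²)/(1−k⁴)^(2/3) = 0.6822.
Mass saving = 1 − 0.6822 = 31.8 %.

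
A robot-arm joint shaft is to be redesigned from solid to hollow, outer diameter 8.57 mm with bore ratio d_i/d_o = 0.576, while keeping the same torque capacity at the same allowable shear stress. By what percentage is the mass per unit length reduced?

27.8 %

Equal τ_max and T ⇒ the solid shaft needs d_s³ = d_o³(1−k⁴), so d_s = 8.57·(1−0.576⁴)^(1/3) = 8.243 mm.
Area ratio A_h/A_s = d_o²(1−k²)/d_s² = (1−k²)/(1−k⁴)^(2/3) = 0.7222.
Mass saving = 1 − 0.7222 = 27.8 %.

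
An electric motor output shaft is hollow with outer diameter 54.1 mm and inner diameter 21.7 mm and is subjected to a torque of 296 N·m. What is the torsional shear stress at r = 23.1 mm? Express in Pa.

J = π(d_o⁴ − d_i⁴)/32 = π(0.0541⁴ − 0.0217⁴)/32 = 8.192×10^-7 m⁴.
Shear stress varies linearly with radius: τ = T·r/J = 296.0 × 0.0231 / 8.192×10^-7 = 8.347×10^6 Pa.

8.35e6 Pa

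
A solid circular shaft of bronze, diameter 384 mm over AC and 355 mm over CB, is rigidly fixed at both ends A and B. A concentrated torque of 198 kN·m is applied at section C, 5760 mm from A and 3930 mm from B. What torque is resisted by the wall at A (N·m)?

95600 N·m

Compatibility: T_A·a/J_AC = T_B·b/J_CB with T_A + T_B = T₀.
J_AC = 2.13×10^-3 m⁴, J_CB = 1.56×10^-3 m⁴, so T_A = T₀·(J_AC/a)/((J_AC/a)+(J_CB/b)) = 95630 N·m, T_B = 102400 N·m.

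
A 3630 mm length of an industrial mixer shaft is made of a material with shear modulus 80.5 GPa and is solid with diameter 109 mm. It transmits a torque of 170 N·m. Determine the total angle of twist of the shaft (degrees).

J = πd⁴/32 = π(0.109)⁴/32 = 1.386×10^-5 m⁴.
θ = T·L/(G·J) = 170.0 × 3.63 / (80.5×10⁹ × 1.386×10^-5) = 5.532×10^-4 rad.

0.0317°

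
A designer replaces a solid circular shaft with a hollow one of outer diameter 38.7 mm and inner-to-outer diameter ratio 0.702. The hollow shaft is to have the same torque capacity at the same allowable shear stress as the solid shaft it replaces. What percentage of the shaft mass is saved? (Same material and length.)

38.9 %

Equal τ_max and T ⇒ the solid shaft needs d_s³ = d_o³(1−k⁴), so d_s = 38.7·(1−0.702⁴)^(1/3) = 35.27 mm.
Area ratio A_h/A_s = d_o²(1−k²)/d_s² = (1−k²)/(1−k⁴)^(2/3) = 0.6106.
Mass saving = 1 − 0.6106 = 38.9 %.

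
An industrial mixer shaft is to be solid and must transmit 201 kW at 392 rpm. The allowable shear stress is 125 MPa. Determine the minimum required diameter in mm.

ω = 2π·392/60 = 41.05 rad/s, so T = P/ω = 201×10³ / 41.05 = 4896 N·m.
For a solid shaft τ_max = 16T/(πd³), so d = (16T/(π τ_allow))^(1/3) = (16·4896/(π·1.25×10^8))^(1/3) = 0.05843 m.

58.4 mm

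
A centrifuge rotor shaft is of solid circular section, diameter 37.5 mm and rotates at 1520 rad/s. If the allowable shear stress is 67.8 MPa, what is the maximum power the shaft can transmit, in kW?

J = πd⁴/32 = π(0.0375)⁴/32 = 1.941×10^-7 m⁴.
T_max = τ_allow·J/r = 6.78×10^7 × 1.941×10^-7 / 0.0187 = 702.0 N·m.
ω = 1520 rad/s, so P_max = T_max·ω = 1.067×10^6 W.

1070 kW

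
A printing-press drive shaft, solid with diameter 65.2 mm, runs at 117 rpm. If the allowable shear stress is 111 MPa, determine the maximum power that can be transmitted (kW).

74.0 kW

J = πd⁴/32 = π(0.0652)⁴/32 = 1.774×10^-6 m⁴.
T_max = τ_allow·J/r = 1.11×10^8 × 1.774×10^-6 / 0.0326 = 6041 N·m.
ω = 2π·117/60 = 12.25 rad/s, so P_max = T_max·ω = 7.401×10^4 W.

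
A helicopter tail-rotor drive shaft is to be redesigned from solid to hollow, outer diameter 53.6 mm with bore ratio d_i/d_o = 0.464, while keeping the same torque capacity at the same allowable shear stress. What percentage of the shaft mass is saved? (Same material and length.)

19.0 %

Equal τ_max and T ⇒ the solid shaft needs d_s³ = d_o³(1−k⁴), so d_s = 53.6·(1−0.464⁴)^(1/3) = 52.76 mm.
Area ratio A_h/A_s = d_o²(1−k²)/d_s² = (1−k²)/(1−k⁴)^(2/3) = 0.8099.
Mass saving = 1 − 0.8099 = 19.0 %.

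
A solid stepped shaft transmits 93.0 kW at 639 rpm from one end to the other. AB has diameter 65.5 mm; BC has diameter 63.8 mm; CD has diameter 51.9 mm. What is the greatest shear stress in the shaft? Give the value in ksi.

ω = 2π·639/60 = 66.92 rad/s, so T = P/ω = 93.0×10³ / 66.92 = 1390 N·m.
Under the same torque, τ_max = 16T/(πd³) is largest where d is smallest — segment CD (d = 51.9 mm).
τ_max = 16·1390/(π·(0.0519)³) = 5.063×10^7 Pa.

7.34 ksi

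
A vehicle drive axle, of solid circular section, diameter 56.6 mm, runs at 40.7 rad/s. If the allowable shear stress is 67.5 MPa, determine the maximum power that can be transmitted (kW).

97.8 kW

J = πd⁴/32 = π(0.0566)⁴/32 = 1.008×10^-6 m⁴.
T_max = τ_allow·J/r = 6.75×10^7 × 1.008×10^-6 / 0.0283 = 2403 N·m.
ω = 40.7 rad/s, so P_max = T_max·ω = 9.781×10^4 W.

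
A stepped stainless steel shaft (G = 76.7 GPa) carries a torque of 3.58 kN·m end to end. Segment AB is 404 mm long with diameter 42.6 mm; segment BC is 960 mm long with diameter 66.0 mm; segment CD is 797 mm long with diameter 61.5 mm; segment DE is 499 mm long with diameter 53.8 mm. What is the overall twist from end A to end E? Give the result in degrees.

J_AB = π(0.0426)⁴/32 = 3.23×10^-7 m⁴; J_BC = π(0.0660)⁴/32 = 1.86×10^-6 m⁴; J_CD = π(0.0615)⁴/32 = 1.40×10^-6 m⁴; J_DE = π(0.0538)⁴/32 = 8.22×10^-7 m⁴.
θ = (T/G)·Σ L_i/J_i = (3580/76.7×10⁹)·(0.404/3.23×10^-7 + 0.960/1.86×10^-6 + 0.797/1.40×10^-6 + 0.499/8.22×10^-7) = 0.1372 rad.

7.86°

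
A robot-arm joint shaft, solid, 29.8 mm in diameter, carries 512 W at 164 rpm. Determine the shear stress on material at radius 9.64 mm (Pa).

3.71e6 Pa

ω = 2π·164/60 = 17.17 rad/s, so T = P/ω = 512 / 17.17 = 29.81 N·m.
J = πd⁴/32 = π(0.0298)⁴/32 = 7.742×10^-8 m⁴.
Shear stress varies linearly with radius: τ = T·r/J = 29.81 × 0.00964 / 7.742×10^-8 = 3.712×10^6 Pa.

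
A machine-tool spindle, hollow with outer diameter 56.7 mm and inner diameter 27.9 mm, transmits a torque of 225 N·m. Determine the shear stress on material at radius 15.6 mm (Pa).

3.67e6 Pa

J = π(d_o⁴ − d_i⁴)/32 = π(0.0567⁴ − 0.0279⁴)/32 = 9.552×10^-7 m⁴.
Shear stress varies linearly with radius: τ = T·r/J = 225.0 × 0.0156 / 9.552×10^-7 = 3.675×10^6 Pa.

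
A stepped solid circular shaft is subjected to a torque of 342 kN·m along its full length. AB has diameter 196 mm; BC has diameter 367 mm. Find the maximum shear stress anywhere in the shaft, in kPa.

231000 kPa

Under the same torque, τ_max = 16T/(πd³) is largest where d is smallest — segment AB (d = 196 mm).
τ_max = 16·342000/(π·(0.196)³) = 2.313×10^8 Pa.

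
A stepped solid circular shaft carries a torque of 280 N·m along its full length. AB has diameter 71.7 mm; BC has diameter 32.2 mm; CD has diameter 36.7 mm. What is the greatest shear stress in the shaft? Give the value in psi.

Under the same torque, τ_max = 16T/(πd³) is largest where d is smallest — segment BC (d = 32.2 mm).
τ_max = 16·280.0/(π·(0.0322)³) = 4.271×10^7 Pa.

6200 psi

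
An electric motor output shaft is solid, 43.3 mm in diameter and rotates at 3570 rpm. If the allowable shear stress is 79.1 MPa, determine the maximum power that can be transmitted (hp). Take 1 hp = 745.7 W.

J = πd⁴/32 = π(0.0433)⁴/32 = 3.451×10^-7 m⁴.
T_max = τ_allow·J/r = 7.91×10^7 × 3.451×10^-7 / 0.0216 = 1261 N·m.
ω = 2π·3570/60 = 373.8 rad/s, so P_max = T_max·ω = 4.714×10^5 W.

632 hp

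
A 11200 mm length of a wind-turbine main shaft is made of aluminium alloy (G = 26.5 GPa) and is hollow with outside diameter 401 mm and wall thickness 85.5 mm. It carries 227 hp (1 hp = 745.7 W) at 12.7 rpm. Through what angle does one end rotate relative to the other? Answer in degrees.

1.36°

ω = 2π·12.7/60 = 1.330 rad/s, so T = P/ω = 227×745.7 / 1.330 = 127300 N·m.
J = π(d_o⁴ − d_i⁴)/32 = π(0.401⁴ − 0.230⁴)/32 = 2.264×10^-3 m⁴.
θ = T·L/(G·J) = 127300 × 11.2 / (26.5×10⁹ × 2.264×10^-3) = 0.02376 rad.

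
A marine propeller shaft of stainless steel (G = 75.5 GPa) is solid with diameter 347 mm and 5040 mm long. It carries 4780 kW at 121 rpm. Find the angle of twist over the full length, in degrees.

1.01°

ω = 2π·121/60 = 12.67 rad/s, so T = P/ω = 4780×10³ / 12.67 = 377200 N·m.
J = πd⁴/32 = π(0.347)⁴/32 = 1.423×10^-3 m⁴.
θ = T·L/(G·J) = 377200 × 5.04 / (75.5×10⁹ × 1.423×10^-3) = 0.01769 rad.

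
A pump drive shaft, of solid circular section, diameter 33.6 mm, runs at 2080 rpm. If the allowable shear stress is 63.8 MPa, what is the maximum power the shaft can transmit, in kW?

J = πd⁴/32 = π(0.0336)⁴/32 = 1.251×10^-7 m⁴.
T_max = τ_allow·J/r = 6.38×10^7 × 1.251×10^-7 / 0.0168 = 475.2 N·m.
ω = 2π·2080/60 = 217.8 rad/s, so P_max = T_max·ω = 1.035×10^5 W.

104 kW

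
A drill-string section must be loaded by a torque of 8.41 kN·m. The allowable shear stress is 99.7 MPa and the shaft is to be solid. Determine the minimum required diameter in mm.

For a solid shaft τ_max = 16T/(πd³), so d = (16T/(π τ_allow))^(1/3) = (16·8410/(π·9.97×10^7))^(1/3) = 0.07546 m.

75.5 mm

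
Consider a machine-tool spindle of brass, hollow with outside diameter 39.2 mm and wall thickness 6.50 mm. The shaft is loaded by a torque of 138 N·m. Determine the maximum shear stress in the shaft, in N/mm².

J = π(d_o⁴ − d_i⁴)/32 = π(0.0392⁴ − 0.0262⁴)/32 = 1.856×10^-7 m⁴.
τ_max = T·r/J = 138.0 × 0.0196 / 1.856×10^-7 = 1.458×10^7 Pa.

14.6 N/mm²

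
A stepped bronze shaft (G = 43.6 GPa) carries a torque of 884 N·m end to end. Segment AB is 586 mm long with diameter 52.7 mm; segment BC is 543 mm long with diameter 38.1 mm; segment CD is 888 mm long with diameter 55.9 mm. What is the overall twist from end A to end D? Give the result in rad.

0.0877 rad

J_AB = π(0.0527)⁴/32 = 7.57×10^-7 m⁴; J_BC = π(0.0381)⁴/32 = 2.07×10^-7 m⁴; J_CD = π(0.0559)⁴/32 = 9.59×10^-7 m⁴.
θ = (T/G)·Σ L_i/J_i = (884.0/43.6×10⁹)·(0.586/7.57×10^-7 + 0.543/2.07×10^-7 + 0.888/9.59×10^-7) = 0.08769 rad.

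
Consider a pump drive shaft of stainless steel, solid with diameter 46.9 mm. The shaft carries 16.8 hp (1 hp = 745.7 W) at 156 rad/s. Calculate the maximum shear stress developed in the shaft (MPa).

ω = 156 rad/s, so T = P/ω = 16.8×745.7 / 156.0 = 80.31 N·m.
J = πd⁴/32 = π(0.0469)⁴/32 = 4.750×10^-7 m⁴.
τ_max = T·r/J = 80.31 × 0.0234 / 4.750×10^-7 = 3.965×10^6 Pa.

3.96 MPa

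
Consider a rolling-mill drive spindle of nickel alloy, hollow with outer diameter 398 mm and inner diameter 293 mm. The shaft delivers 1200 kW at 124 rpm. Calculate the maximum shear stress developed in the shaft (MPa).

10.6 MPa

ω = 2π·124/60 = 12.99 rad/s, so T = P/ω = 1200×10³ / 12.99 = 92410 N·m.
J = π(d_o⁴ − d_i⁴)/32 = π(0.398⁴ − 0.293⁴)/32 = 1.740×10^-3 m⁴.
τ_max = T·r/J = 92410 × 0.199 / 1.740×10^-3 = 1.057×10^7 Pa.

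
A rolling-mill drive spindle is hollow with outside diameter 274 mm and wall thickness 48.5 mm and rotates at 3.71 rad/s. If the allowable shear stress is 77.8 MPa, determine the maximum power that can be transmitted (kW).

J = π(d_o⁴ − d_i⁴)/32 = π(0.274⁴ − 0.177⁴)/32 = 4.570×10^-4 m⁴.
T_max = τ_allow·J/r = 7.78×10^7 × 4.570×10^-4 / 0.137 = 259500 N·m.
ω = 3.71 rad/s, so P_max = T_max·ω = 9.628×10^5 W.

963 kW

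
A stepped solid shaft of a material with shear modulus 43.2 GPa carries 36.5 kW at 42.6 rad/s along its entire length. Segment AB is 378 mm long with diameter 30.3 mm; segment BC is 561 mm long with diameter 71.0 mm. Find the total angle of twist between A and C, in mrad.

ω = 42.6 rad/s, so T = P/ω = 36.5×10³ / 42.60 = 856.8 N·m.
J_AB = π(0.0303)⁴/32 = 8.28×10^-8 m⁴; J_BC = π(0.0710)⁴/32 = 2.49×10^-6 m⁴.
θ = (T/G)·Σ L_i/J_i = (856.8/43.2×10⁹)·(0.378/8.28×10^-8 + 0.561/2.49×10^-6) = 0.09506 rad.

95.1 mrad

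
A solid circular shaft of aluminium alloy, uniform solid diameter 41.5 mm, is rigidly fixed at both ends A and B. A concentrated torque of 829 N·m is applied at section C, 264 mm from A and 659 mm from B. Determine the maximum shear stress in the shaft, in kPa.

42200 kPa

With uniform GJ and both ends fixed, compatibility θ_AC = θ_CB gives T_A·a = T_B·b, together with T_A + T_B = T₀.
T_A = T₀·b/(a+b) = 829.0·659/923.0 = 591.9 N·m; T_B = 237.1 N·m.
τ in each portion: τ_AC = 4.22×10^7 Pa, τ_CB = 1.69×10^7 Pa; maximum is in AC.
τ_max = T_AC·r/J = 591.9·0.0208/2.91×10^-7 = 4.218×10^7 Pa.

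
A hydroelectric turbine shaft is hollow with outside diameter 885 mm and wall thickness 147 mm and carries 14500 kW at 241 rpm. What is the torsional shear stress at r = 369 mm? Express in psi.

ω = 2π·241/60 = 25.24 rad/s, so T = P/ω = 14500×10³ / 25.24 = 574500 N·m.
J = π(d_o⁴ − d_i⁴)/32 = π(0.885⁴ − 0.591⁴)/32 = 0.04825 m⁴.
Shear stress varies linearly with radius: τ = T·r/J = 574500 × 0.369 / 0.04825 = 4.394×10^6 Pa.

637 psi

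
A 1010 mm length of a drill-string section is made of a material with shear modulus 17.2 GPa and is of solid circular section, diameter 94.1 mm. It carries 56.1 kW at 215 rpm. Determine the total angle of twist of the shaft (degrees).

1.09°

ω = 2π·215/60 = 22.51 rad/s, so T = P/ω = 56.1×10³ / 22.51 = 2492 N·m.
J = πd⁴/32 = π(0.0941)⁴/32 = 7.698×10^-6 m⁴.
θ = T·L/(G·J) = 2492 × 1.01 / (17.2×10⁹ × 7.698×10^-6) = 0.01901 rad.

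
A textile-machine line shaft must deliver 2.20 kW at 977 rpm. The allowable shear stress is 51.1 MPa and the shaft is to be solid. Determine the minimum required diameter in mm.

ω = 2π·977/60 = 102.3 rad/s, so T = P/ω = 2.20×10³ / 102.3 = 21.50 N·m.
For a solid shaft τ_max = 16T/(πd³), so d = (16T/(π τ_allow))^(1/3) = (16·21.50/(π·5.11×10^7))^(1/3) = 0.01289 m.

12.9 mm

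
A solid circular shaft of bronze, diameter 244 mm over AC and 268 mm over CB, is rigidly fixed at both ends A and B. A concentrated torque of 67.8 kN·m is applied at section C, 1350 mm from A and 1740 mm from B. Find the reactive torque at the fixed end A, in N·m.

Compatibility: T_A·a/J_AC = T_B·b/J_CB with T_A + T_B = T₀.
J_AC = 3.48×10^-4 m⁴, J_CB = 5.06×10^-4 m⁴, so T_A = T₀·(J_AC/a)/((J_AC/a)+(J_CB/b)) = 31840 N·m, T_B = 35960 N·m.

31800 N·m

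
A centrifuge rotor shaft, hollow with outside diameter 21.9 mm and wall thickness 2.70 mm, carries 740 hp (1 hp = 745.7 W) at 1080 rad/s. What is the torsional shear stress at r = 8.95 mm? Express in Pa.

2.99e8 Pa

ω = 1080 rad/s, so T = P/ω = 740×745.7 / 1080 = 510.9 N·m.
J = π(d_o⁴ − d_i⁴)/32 = π(0.0219⁴ − 0.0165⁴)/32 = 1.531×10^-8 m⁴.
Shear stress varies linearly with radius: τ = T·r/J = 510.9 × 0.00895 / 1.531×10^-8 = 2.988×10^8 Pa.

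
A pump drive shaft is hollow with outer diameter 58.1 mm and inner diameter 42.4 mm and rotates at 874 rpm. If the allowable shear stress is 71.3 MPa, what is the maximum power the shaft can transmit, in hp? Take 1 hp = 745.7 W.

241 hp

J = π(d_o⁴ − d_i⁴)/32 = π(0.0581⁴ − 0.0424⁴)/32 = 8.014×10^-7 m⁴.
T_max = τ_allow·J/r = 7.13×10^7 × 8.014×10^-7 / 0.0290 = 1967 N·m.
ω = 2π·874/60 = 91.53 rad/s, so P_max = T_max·ω = 1.800×10^5 W.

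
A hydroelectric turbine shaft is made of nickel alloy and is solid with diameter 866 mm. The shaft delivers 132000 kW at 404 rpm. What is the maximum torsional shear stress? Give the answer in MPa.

ω = 2π·404/60 = 42.31 rad/s, so T = P/ω = 132000×10³ / 42.31 = 3.120e6 N·m.
J = πd⁴/32 = π(0.866)⁴/32 = 0.05522 m⁴.
τ_max = T·r/J = 3.120e6 × 0.433 / 0.05522 = 2.447×10^7 Pa.

24.5 MPa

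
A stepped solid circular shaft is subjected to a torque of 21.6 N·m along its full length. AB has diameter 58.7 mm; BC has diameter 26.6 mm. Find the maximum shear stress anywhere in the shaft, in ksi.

0.848 ksi

Under the same torque, τ_max = 16T/(πd³) is largest where d is smallest — segment BC (d = 26.6 mm).
τ_max = 16·21.60/(π·(0.0266)³) = 5.845×10^6 Pa.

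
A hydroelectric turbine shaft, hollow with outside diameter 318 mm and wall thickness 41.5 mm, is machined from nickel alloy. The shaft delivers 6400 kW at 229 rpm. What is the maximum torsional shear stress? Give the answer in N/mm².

60.2 N/mm²

ω = 2π·229/60 = 23.98 rad/s, so T = P/ω = 6400×10³ / 23.98 = 266900 N·m.
J = π(d_o⁴ − d_i⁴)/32 = π(0.318⁴ − 0.235⁴)/32 = 7.045×10^-4 m⁴.
τ_max = T·r/J = 266900 × 0.159 / 7.045×10^-4 = 6.023×10^7 Pa.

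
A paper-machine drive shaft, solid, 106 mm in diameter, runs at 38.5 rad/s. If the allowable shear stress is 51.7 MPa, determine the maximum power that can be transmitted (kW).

J = πd⁴/32 = π(0.106)⁴/32 = 1.239×10^-5 m⁴.
T_max = τ_allow·J/r = 5.17×10^7 × 1.239×10^-5 / 0.0530 = 12090 N·m.
ω = 38.5 rad/s, so P_max = T_max·ω = 4.655×10^5 W.

465 kW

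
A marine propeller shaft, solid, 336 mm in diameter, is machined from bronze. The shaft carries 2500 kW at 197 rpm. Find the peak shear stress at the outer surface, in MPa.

ω = 2π·197/60 = 20.63 rad/s, so T = P/ω = 2500×10³ / 20.63 = 121200 N·m.
J = πd⁴/32 = π(0.336)⁴/32 = 1.251×10^-3 m⁴.
τ_max = T·r/J = 121200 × 0.168 / 1.251×10^-3 = 1.627×10^7 Pa.

16.3 MPa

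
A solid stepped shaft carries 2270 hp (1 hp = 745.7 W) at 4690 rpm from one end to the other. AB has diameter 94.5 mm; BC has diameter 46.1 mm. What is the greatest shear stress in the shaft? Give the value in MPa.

ω = 2π·4690/60 = 491.1 rad/s, so T = P/ω = 2270×745.7 / 491.1 = 3447 N·m.
Under the same torque, τ_max = 16T/(πd³) is largest where d is smallest — segment BC (d = 46.1 mm).
τ_max = 16·3447/(π·(0.0461)³) = 1.792×10^8 Pa.

179 MPa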